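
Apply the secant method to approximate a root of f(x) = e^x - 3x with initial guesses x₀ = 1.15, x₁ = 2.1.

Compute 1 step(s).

f(x) = e^x - 3x
x₀ = 1.15, x₁ = 2.1

Secant formula: x_{n+1} = x_n - f(x_n)(x_n - x_{n-1})/(f(x_n) - f(x_{n-1}))

Iteration 1:
  f(1.150000) = -0.291807
  f(2.100000) = 1.866170
  x_2 = 2.100000 - 1.866170×(2.100000 - 1.150000)/(1.866170 - (-0.291807))
       = 1.278461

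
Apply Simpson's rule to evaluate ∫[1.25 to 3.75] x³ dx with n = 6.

f(x) = x³
a = 1.25, b = 3.75, n = 6
h = (b - a)/n = 0.416667

Simpson's rule: (h/3)[f(x₀) + 4f(x₁) + 2f(x₂) + ... + f(xₙ)]

x_0 = 1.2500, f(x_0) = 1.953125, coefficient = 1
x_1 = 1.6667, f(x_1) = 4.629630, coefficient = 4
x_2 = 2.0833, f(x_2) = 9.042245, coefficient = 2
x_3 = 2.5000, f(x_3) = 15.625000, coefficient = 4
x_4 = 2.9167, f(x_4) = 24.811921, coefficient = 2
x_5 = 3.3333, f(x_5) = 37.037037, coefficient = 4
x_6 = 3.7500, f(x_6) = 52.734375, coefficient = 1

I ≈ (0.416667/3) × 351.562500 = 48.828125
Exact value: 48.828125
Error: 0.000000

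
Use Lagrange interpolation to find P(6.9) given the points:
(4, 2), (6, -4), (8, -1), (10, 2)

Lagrange interpolation formula:
P(x) = Σ yᵢ × Lᵢ(x)
where Lᵢ(x) = Π_{j≠i} (x - xⱼ)/(xᵢ - xⱼ)

L_0(6.9) = (6.9 - 6)/(4 - 6) × (6.9 - 8)/(4 - 8) × (6.9 - 10)/(4 - 10) = -0.063937
L_1(6.9) = (6.9 - 4)/(6 - 4) × (6.9 - 8)/(6 - 8) × (6.9 - 10)/(6 - 10) = 0.618062
L_2(6.9) = (6.9 - 4)/(8 - 4) × (6.9 - 6)/(8 - 6) × (6.9 - 10)/(8 - 10) = 0.505688
L_3(6.9) = (6.9 - 4)/(10 - 4) × (6.9 - 6)/(10 - 6) × (6.9 - 8)/(10 - 8) = -0.059813

P(6.9) = 2×L_0(6.9) + (-4)×L_1(6.9) + (-1)×L_2(6.9) + 2×L_3(6.9)
P(6.9) = -3.225437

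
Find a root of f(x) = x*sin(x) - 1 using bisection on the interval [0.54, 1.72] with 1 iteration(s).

f(x) = x*sin(x) - 1
Initial interval: [0.54, 1.72]

Iteration 1:
  c_1 = (0.540000 + 1.720000)/2 = 1.130000
  f(c_1) = f(1.130000) = 0.021986
  f(a) × f(c) < 0, new interval: [0.540000, 1.130000]

After 1 iteration(s), the approximation is c_1 = 1.130000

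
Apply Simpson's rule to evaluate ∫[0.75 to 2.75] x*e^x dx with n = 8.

f(x) = x*e^x
a = 0.75, b = 2.75, n = 8
h = (b - a)/n = 0.250000

Simpson's rule: (h/3)[f(x₀) + 4f(x₁) + 2f(x₂) + ... + f(xₙ)]

x_0 = 0.7500, f(x_0) = 1.587750, coefficient = 1
x_1 = 1.0000, f(x_1) = 2.718282, coefficient = 4
x_2 = 1.2500, f(x_2) = 4.362929, coefficient = 2
x_3 = 1.5000, f(x_3) = 6.722534, coefficient = 4
x_4 = 1.7500, f(x_4) = 10.070555, coefficient = 2
x_5 = 2.0000, f(x_5) = 14.778112, coefficient = 4
x_6 = 2.2500, f(x_6) = 21.347406, coefficient = 2
x_7 = 2.5000, f(x_7) = 30.456235, coefficient = 4
x_8 = 2.7500, f(x_8) = 43.017238, coefficient = 1

I ≈ (0.250000/3) × 334.867416 = 27.905618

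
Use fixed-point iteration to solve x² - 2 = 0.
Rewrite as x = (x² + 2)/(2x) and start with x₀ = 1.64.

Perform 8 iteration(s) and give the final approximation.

Equation: x² - 2 = 0
Fixed-point form: x = (x² + 2)/(2x)
x₀ = 1.64

x_1 = g(1.640000) = 1.429756
x_2 = g(1.429756) = 1.414298
x_3 = g(1.414298) = 1.414214
x_4 = g(1.414214) = 1.414214
x_5 = g(1.414214) = 1.414214
x_6 = g(1.414214) = 1.414214
x_7 = g(1.414214) = 1.414214
x_8 = g(1.414214) = 1.414214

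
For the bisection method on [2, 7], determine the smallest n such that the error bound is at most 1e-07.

We need (b-a)/2^n ≤ 1e-07
(7 - 2)/2^n ≤ 1e-07
5/2^n ≤ 1e-07
2^n ≥ 50000000
n ≥ log₂(50000000) = 25.58
n ≥ 26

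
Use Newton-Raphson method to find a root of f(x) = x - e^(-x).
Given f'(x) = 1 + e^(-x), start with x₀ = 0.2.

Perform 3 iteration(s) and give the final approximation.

f(x) = x - e^(-x)
f'(x) = 1 + e^(-x)
x₀ = 0.2

Newton-Raphson formula: x_{n+1} = x_n - f(x_n)/f'(x_n)

Iteration 1:
  f(0.200000) = -0.618731
  f'(0.200000) = 1.818731
  x_1 = 0.200000 - (-0.618731)/1.818731 = 0.540199
Iteration 2:
  f(0.540199) = -0.042433
  f'(0.540199) = 1.582632
  x_2 = 0.540199 - (-0.042433)/1.582632 = 0.567011
Iteration 3:
  f(0.567011) = -0.000208
  f'(0.567011) = 1.567218
  x_3 = 0.567011 - (-0.000208)/1.567218 = 0.567143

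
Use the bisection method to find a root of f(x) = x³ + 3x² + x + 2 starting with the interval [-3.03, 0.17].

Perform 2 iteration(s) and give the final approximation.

f(x) = x³ + 3x² + x + 2
Initial interval: [-3.03, 0.17]

Iteration 1:
  c_1 = (-3.030000 + 0.170000)/2 = -1.430000
  f(c_1) = f(-1.430000) = 3.780493
  f(a) × f(c) < 0, new interval: [-3.030000, -1.430000]
Iteration 2:
  c_2 = (-3.030000 + (-1.430000))/2 = -2.230000
  f(c_2) = f(-2.230000) = 3.599133
  f(a) × f(c) < 0, new interval: [-3.030000, -2.230000]

After 2 iteration(s), the approximation is c_2 = -2.230000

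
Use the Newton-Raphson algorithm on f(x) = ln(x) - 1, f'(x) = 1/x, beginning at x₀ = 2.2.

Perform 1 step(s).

f(x) = ln(x) - 1
f'(x) = 1/x
x₀ = 2.2

Newton-Raphson formula: x_{n+1} = x_n - f(x_n)/f'(x_n)

Iteration 1:
  f(2.200000) = -0.211543
  f'(2.200000) = 0.454545
  x_1 = 2.200000 - (-0.211543)/0.454545 = 2.665394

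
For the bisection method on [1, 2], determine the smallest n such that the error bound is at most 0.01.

We need (b-a)/2^n ≤ 0.01
(2 - 1)/2^n ≤ 0.01
1/2^n ≤ 0.01
2^n ≥ 100
n ≥ log₂(100) = 6.64
n ≥ 7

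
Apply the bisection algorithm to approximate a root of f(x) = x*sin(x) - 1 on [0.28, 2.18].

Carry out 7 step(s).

f(x) = x*sin(x) - 1
Initial interval: [0.28, 2.18]

Iteration 1:
  c_1 = (0.280000 + 2.180000)/2 = 1.230000
  f(c_1) = f(1.230000) = 0.159261
  f(a) × f(c) < 0, new interval: [0.280000, 1.230000]
Iteration 2:
  c_2 = (0.280000 + 1.230000)/2 = 0.755000
  f(c_2) = f(0.755000) = -0.482607
  f(a) × f(c) ≥ 0, new interval: [0.755000, 1.230000]
Iteration 3:
  c_3 = (0.755000 + 1.230000)/2 = 0.992500
  f(c_3) = f(0.992500) = -0.168885
  f(a) × f(c) ≥ 0, new interval: [0.992500, 1.230000]
Iteration 4:
  c_4 = (0.992500 + 1.230000)/2 = 1.111250
  f(c_4) = f(1.111250) = -0.004038
  f(a) × f(c) ≥ 0, new interval: [1.111250, 1.230000]
Iteration 5:
  c_5 = (1.111250 + 1.230000)/2 = 1.170625
  f(c_5) = f(1.170625) = 0.078139
  f(a) × f(c) < 0, new interval: [1.111250, 1.170625]
Iteration 6:
  c_6 = (1.111250 + 1.170625)/2 = 1.140938
  f(c_6) = f(1.140938) = 0.037140
  f(a) × f(c) < 0, new interval: [1.111250, 1.140938]
Iteration 7:
  c_7 = (1.111250 + 1.140938)/2 = 1.126094
  f(c_7) = f(1.126094) = 0.016568
  f(a) × f(c) < 0, new interval: [1.111250, 1.126094]

After 7 iteration(s), the approximation is c_7 = 1.126094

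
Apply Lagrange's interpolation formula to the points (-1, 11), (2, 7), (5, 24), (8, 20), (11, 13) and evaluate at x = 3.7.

Lagrange interpolation formula:
P(x) = Σ yᵢ × Lᵢ(x)
where Lᵢ(x) = Π_{j≠i} (x - xⱼ)/(xᵢ - xⱼ)

L_0(3.7) = (3.7 - 2)/(-1 - 2) × (3.7 - 5)/(-1 - 5) × (3.7 - 8)/(-1 - 8) × (3.7 - 11)/(-1 - 11) = -0.035685
L_1(3.7) = (3.7 - (-1))/(2 - (-1)) × (3.7 - 5)/(2 - 5) × (3.7 - 8)/(2 - 8) × (3.7 - 11)/(2 - 11) = 0.394636
L_2(3.7) = (3.7 - (-1))/(5 - (-1)) × (3.7 - 2)/(5 - 2) × (3.7 - 8)/(5 - 8) × (3.7 - 11)/(5 - 11) = 0.774093
L_3(3.7) = (3.7 - (-1))/(8 - (-1)) × (3.7 - 2)/(8 - 2) × (3.7 - 5)/(8 - 5) × (3.7 - 11)/(8 - 11) = -0.156019
L_4(3.7) = (3.7 - (-1))/(11 - (-1)) × (3.7 - 2)/(11 - 2) × (3.7 - 5)/(11 - 5) × (3.7 - 8)/(11 - 8) = 0.022975

P(3.7) = 11×L_0(3.7) + 7×L_1(3.7) + 24×L_2(3.7) + 20×L_3(3.7) + 13×L_4(3.7)
P(3.7) = 18.126448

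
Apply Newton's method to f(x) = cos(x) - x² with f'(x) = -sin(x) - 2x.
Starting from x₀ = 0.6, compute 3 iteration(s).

f(x) = cos(x) - x²
f'(x) = -sin(x) - 2x
x₀ = 0.6

Newton-Raphson formula: x_{n+1} = x_n - f(x_n)/f'(x_n)

Iteration 1:
  f(0.600000) = 0.465336
  f'(0.600000) = -1.764642
  x_1 = 0.600000 - 0.465336/(-1.764642) = 0.863700
Iteration 2:
  f(0.863700) = -0.096348
  f'(0.863700) = -2.487650
  x_2 = 0.863700 - (-0.096348)/(-2.487650) = 0.824969
Iteration 3:
  f(0.824969) = -0.001995
  f'(0.824969) = -2.384465
  x_3 = 0.824969 - (-0.001995)/(-2.384465) = 0.824133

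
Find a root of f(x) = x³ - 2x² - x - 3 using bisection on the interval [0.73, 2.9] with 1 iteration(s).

f(x) = x³ - 2x² - x - 3
Initial interval: [0.73, 2.9]

Iteration 1:
  c_1 = (0.730000 + 2.900000)/2 = 1.815000
  f(c_1) = f(1.815000) = -5.424432
  f(a) × f(c) ≥ 0, new interval: [1.815000, 2.900000]

After 1 iteration(s), the approximation is c_1 = 1.815000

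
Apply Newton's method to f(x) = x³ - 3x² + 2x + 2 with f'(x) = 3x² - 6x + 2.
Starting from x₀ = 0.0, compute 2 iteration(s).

f(x) = x³ - 3x² + 2x + 2
f'(x) = 3x² - 6x + 2
x₀ = 0.0

Newton-Raphson formula: x_{n+1} = x_n - f(x_n)/f'(x_n)

Iteration 1:
  f(0.000000) = 2.000000
  f'(0.000000) = 2.000000
  x_1 = 0.000000 - 2.000000/2.000000 = -1.000000
Iteration 2:
  f(-1.000000) = -4.000000
  f'(-1.000000) = 11.000000
  x_2 = -1.000000 - (-4.000000)/11.000000 = -0.636364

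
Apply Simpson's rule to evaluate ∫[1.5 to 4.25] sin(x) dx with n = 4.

f(x) = sin(x)
a = 1.5, b = 4.25, n = 4
h = (b - a)/n = 0.687500

Simpson's rule: (h/3)[f(x₀) + 4f(x₁) + 2f(x₂) + ... + f(xₙ)]

x_0 = 1.5000, f(x_0) = 0.997495, coefficient = 1
x_1 = 2.1875, f(x_1) = 0.815789, coefficient = 4
x_2 = 2.8750, f(x_2) = 0.263446, coefficient = 2
x_3 = 3.5625, f(x_3) = -0.408589, coefficient = 4
x_4 = 4.2500, f(x_4) = -0.894989, coefficient = 1

I ≈ (0.687500/3) × 2.258200 = 0.517504
Exact value: 0.516825
Error: 0.000679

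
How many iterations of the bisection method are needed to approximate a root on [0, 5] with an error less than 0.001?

We need (b-a)/2^n ≤ 0.001
(5 - 0)/2^n ≤ 0.001
5/2^n ≤ 0.001
2^n ≥ 5000
n ≥ log₂(5000) = 12.29
n ≥ 13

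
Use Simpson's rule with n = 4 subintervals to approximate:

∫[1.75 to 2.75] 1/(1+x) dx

f(x) = 1/(1+x)
a = 1.75, b = 2.75, n = 4
h = (b - a)/n = 0.250000

Simpson's rule: (h/3)[f(x₀) + 4f(x₁) + 2f(x₂) + ... + f(xₙ)]

x_0 = 1.7500, f(x_0) = 0.363636, coefficient = 1
x_1 = 2.0000, f(x_1) = 0.333333, coefficient = 4
x_2 = 2.2500, f(x_2) = 0.307692, coefficient = 2
x_3 = 2.5000, f(x_3) = 0.285714, coefficient = 4
x_4 = 2.7500, f(x_4) = 0.266667, coefficient = 1

I ≈ (0.250000/3) × 3.721878 = 0.310157
Exact value: 0.310155
Error: 0.000002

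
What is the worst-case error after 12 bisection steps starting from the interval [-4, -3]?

Bisection error bound: |error| ≤ (b-a)/2^n
|error| ≤ (-3 - (-4))/2^12 = 1/2^12
|error| ≤ 0.0002441406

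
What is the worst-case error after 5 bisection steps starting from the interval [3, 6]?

Bisection error bound: |error| ≤ (b-a)/2^n
|error| ≤ (6 - 3)/2^5 = 3/2^5
|error| ≤ 0.0937500000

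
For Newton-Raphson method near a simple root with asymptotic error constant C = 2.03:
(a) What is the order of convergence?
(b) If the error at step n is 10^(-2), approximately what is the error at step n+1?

(a) Newton-Raphson has quadratic (order 2) convergence near simple roots.
    This means |e_{n+1}| ≈ C|e_n|².

(b) With |e_n| = 10^(-2) and C = 2.03:
    |e_{n+1}| ≈ 2.03 × (10^(-2))² = 2.03 × 10^(-4)

(a) 2 (quadratic); (b) |e_{n+1}| ≈ 2.030e-04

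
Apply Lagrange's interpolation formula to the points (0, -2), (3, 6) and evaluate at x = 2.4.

Lagrange interpolation formula:
P(x) = Σ yᵢ × Lᵢ(x)
where Lᵢ(x) = Π_{j≠i} (x - xⱼ)/(xᵢ - xⱼ)

L_0(2.4) = (2.4 - 3)/(0 - 3) = 0.200000
L_1(2.4) = (2.4 - 0)/(3 - 0) = 0.800000

P(2.4) = (-2)×L_0(2.4) + 6×L_1(2.4)
P(2.4) = 4.400000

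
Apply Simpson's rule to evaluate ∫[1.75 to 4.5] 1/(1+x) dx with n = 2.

f(x) = 1/(1+x)
a = 1.75, b = 4.5, n = 2
h = (b - a)/n = 1.375000

Simpson's rule: (h/3)[f(x₀) + 4f(x₁) + 2f(x₂) + ... + f(xₙ)]

x_0 = 1.7500, f(x_0) = 0.363636, coefficient = 1
x_1 = 3.1250, f(x_1) = 0.242424, coefficient = 4
x_2 = 4.5000, f(x_2) = 0.181818, coefficient = 1

I ≈ (1.375000/3) × 1.515152 = 0.694444
Exact value: 0.693147
Error: 0.001297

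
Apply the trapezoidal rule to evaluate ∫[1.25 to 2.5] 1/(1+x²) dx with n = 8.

f(x) = 1/(1+x²)
a = 1.25, b = 2.5, n = 8
h = (b - a)/n = 0.156250

Trapezoidal rule: (h/2)[f(x₀) + 2f(x₁) + 2f(x₂) + ... + f(xₙ)]

x_0 = 1.2500, f(x_0) = 0.390244, coefficient = 1
x_1 = 1.4062, f(x_1) = 0.335848, coefficient = 2
x_2 = 1.5625, f(x_2) = 0.290579, coefficient = 2
x_3 = 1.7188, f(x_3) = 0.252902, coefficient = 2
x_4 = 1.8750, f(x_4) = 0.221453, coefficient = 2
x_5 = 2.0312, f(x_5) = 0.195085, coefficient = 2
x_6 = 2.1875, f(x_6) = 0.172856, coefficient = 2
x_7 = 2.3438, f(x_7) = 0.154008, coefficient = 2
x_8 = 2.5000, f(x_8) = 0.137931, coefficient = 1

I ≈ (0.156250/2) × 3.773637 = 0.294815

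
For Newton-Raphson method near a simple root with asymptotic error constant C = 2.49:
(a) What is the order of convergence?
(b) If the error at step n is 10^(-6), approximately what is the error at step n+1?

(a) Newton-Raphson has quadratic (order 2) convergence near simple roots.
    This means |e_{n+1}| ≈ C|e_n|².

(b) With |e_n| = 10^(-6) and C = 2.49:
    |e_{n+1}| ≈ 2.49 × (10^(-6))² = 2.49 × 10^(-12)

(a) 2 (quadratic); (b) |e_{n+1}| ≈ 2.490e-12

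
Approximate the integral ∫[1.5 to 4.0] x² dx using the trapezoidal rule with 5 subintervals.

f(x) = x²
a = 1.5, b = 4.0, n = 5
h = (b - a)/n = 0.500000

Trapezoidal rule: (h/2)[f(x₀) + 2f(x₁) + 2f(x₂) + ... + f(xₙ)]

x_0 = 1.5000, f(x_0) = 2.250000, coefficient = 1
x_1 = 2.0000, f(x_1) = 4.000000, coefficient = 2
x_2 = 2.5000, f(x_2) = 6.250000, coefficient = 2
x_3 = 3.0000, f(x_3) = 9.000000, coefficient = 2
x_4 = 3.5000, f(x_4) = 12.250000, coefficient = 2
x_5 = 4.0000, f(x_5) = 16.000000, coefficient = 1

I ≈ (0.500000/2) × 81.250000 = 20.312500
Exact value: 20.208333
Error: 0.104167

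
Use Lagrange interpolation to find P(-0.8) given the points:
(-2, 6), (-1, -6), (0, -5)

Lagrange interpolation formula:
P(x) = Σ yᵢ × Lᵢ(x)
where Lᵢ(x) = Π_{j≠i} (x - xⱼ)/(xᵢ - xⱼ)

L_0(-0.8) = (-0.8 - (-1))/(-2 - (-1)) × (-0.8 - 0)/(-2 - 0) = -0.080000
L_1(-0.8) = (-0.8 - (-2))/(-1 - (-2)) × (-0.8 - 0)/(-1 - 0) = 0.960000
L_2(-0.8) = (-0.8 - (-2))/(0 - (-2)) × (-0.8 - (-1))/(0 - (-1)) = 0.120000

P(-0.8) = 6×L_0(-0.8) + (-6)×L_1(-0.8) + (-5)×L_2(-0.8)
P(-0.8) = -6.840000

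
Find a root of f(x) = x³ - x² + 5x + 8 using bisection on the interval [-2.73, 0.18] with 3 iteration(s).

f(x) = x³ - x² + 5x + 8
Initial interval: [-2.73, 0.18]

Iteration 1:
  c_1 = (-2.730000 + 0.180000)/2 = -1.275000
  f(c_1) = f(-1.275000) = -2.073297
  f(a) × f(c) ≥ 0, new interval: [-1.275000, 0.180000]
Iteration 2:
  c_2 = (-1.275000 + 0.180000)/2 = -0.547500
  f(c_2) = f(-0.547500) = 4.798627
  f(a) × f(c) < 0, new interval: [-1.275000, -0.547500]
Iteration 3:
  c_3 = (-1.275000 + (-0.547500))/2 = -0.911250
  f(c_3) = f(-0.911250) = 1.856693
  f(a) × f(c) < 0, new interval: [-1.275000, -0.911250]

After 3 iteration(s), the approximation is c_3 = -0.911250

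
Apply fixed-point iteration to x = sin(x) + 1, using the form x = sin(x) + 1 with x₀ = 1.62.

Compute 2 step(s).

Equation: x = sin(x) + 1
Fixed-point form: x = sin(x) + 1
x₀ = 1.62

x_1 = g(1.620000) = 1.998790
x_2 = g(1.998790) = 1.909800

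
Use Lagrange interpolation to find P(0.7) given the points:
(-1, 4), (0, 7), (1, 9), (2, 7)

Lagrange interpolation formula:
P(x) = Σ yᵢ × Lᵢ(x)
where Lᵢ(x) = Π_{j≠i} (x - xⱼ)/(xᵢ - xⱼ)

L_0(0.7) = (0.7 - 0)/(-1 - 0) × (0.7 - 1)/(-1 - 1) × (0.7 - 2)/(-1 - 2) = -0.045500
L_1(0.7) = (0.7 - (-1))/(0 - (-1)) × (0.7 - 1)/(0 - 1) × (0.7 - 2)/(0 - 2) = 0.331500
L_2(0.7) = (0.7 - (-1))/(1 - (-1)) × (0.7 - 0)/(1 - 0) × (0.7 - 2)/(1 - 2) = 0.773500
L_3(0.7) = (0.7 - (-1))/(2 - (-1)) × (0.7 - 0)/(2 - 0) × (0.7 - 1)/(2 - 1) = -0.059500

P(0.7) = 4×L_0(0.7) + 7×L_1(0.7) + 9×L_2(0.7) + 7×L_3(0.7)
P(0.7) = 8.683500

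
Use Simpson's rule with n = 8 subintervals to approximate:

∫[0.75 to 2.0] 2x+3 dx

f(x) = 2x+3
a = 0.75, b = 2.0, n = 8
h = (b - a)/n = 0.156250

Simpson's rule: (h/3)[f(x₀) + 4f(x₁) + 2f(x₂) + ... + f(xₙ)]

x_0 = 0.7500, f(x_0) = 4.500000, coefficient = 1
x_1 = 0.9062, f(x_1) = 4.812500, coefficient = 4
x_2 = 1.0625, f(x_2) = 5.125000, coefficient = 2
x_3 = 1.2188, f(x_3) = 5.437500, coefficient = 4
x_4 = 1.3750, f(x_4) = 5.750000, coefficient = 2
x_5 = 1.5312, f(x_5) = 6.062500, coefficient = 4
x_6 = 1.6875, f(x_6) = 6.375000, coefficient = 2
x_7 = 1.8438, f(x_7) = 6.687500, coefficient = 4
x_8 = 2.0000, f(x_8) = 7.000000, coefficient = 1

I ≈ (0.156250/3) × 138.000000 = 7.187500
Exact value: 7.187500
Error: 0.000000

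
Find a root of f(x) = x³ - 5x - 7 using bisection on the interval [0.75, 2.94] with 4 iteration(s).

f(x) = x³ - 5x - 7
Initial interval: [0.75, 2.94]

Iteration 1:
  c_1 = (0.750000 + 2.940000)/2 = 1.845000
  f(c_1) = f(1.845000) = -9.944574
  f(a) × f(c) ≥ 0, new interval: [1.845000, 2.940000]
Iteration 2:
  c_2 = (1.845000 + 2.940000)/2 = 2.392500
  f(c_2) = f(2.392500) = -5.267695
  f(a) × f(c) ≥ 0, new interval: [2.392500, 2.940000]
Iteration 3:
  c_3 = (2.392500 + 2.940000)/2 = 2.666250
  f(c_3) = f(2.666250) = -1.377175
  f(a) × f(c) ≥ 0, new interval: [2.666250, 2.940000]
Iteration 4:
  c_4 = (2.666250 + 2.940000)/2 = 2.803125
  f(c_4) = f(2.803125) = 1.009957
  f(a) × f(c) < 0, new interval: [2.666250, 2.803125]

After 4 iteration(s), the approximation is c_4 = 2.803125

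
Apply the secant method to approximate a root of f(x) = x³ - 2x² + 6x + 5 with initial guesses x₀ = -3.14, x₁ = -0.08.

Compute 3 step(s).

f(x) = x³ - 2x² + 6x + 5
x₀ = -3.14, x₁ = -0.08

Secant formula: x_{n+1} = x_n - f(x_n)(x_n - x_{n-1})/(f(x_n) - f(x_{n-1}))

Iteration 1:
  f(-3.140000) = -64.518344
  f(-0.080000) = 4.506688
  x_2 = -0.080000 - 4.506688×(-0.080000 - (-3.140000))/(4.506688 - (-64.518344))
       = -0.279789
Iteration 2:
  f(-0.080000) = 4.506688
  f(-0.279789) = 3.142797
  x_3 = -0.279789 - 3.142797×(-0.279789 - (-0.080000))/(3.142797 - 4.506688)
       = -0.740162
Iteration 3:
  f(-0.279789) = 3.142797
  f(-0.740162) = -0.942137
  x_4 = -0.740162 - (-0.942137)×(-0.740162 - (-0.279789))/(-0.942137 - 3.142797)
       = -0.633983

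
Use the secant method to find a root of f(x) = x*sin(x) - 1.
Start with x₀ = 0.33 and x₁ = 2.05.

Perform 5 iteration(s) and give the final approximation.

f(x) = x*sin(x) - 1
x₀ = 0.33, x₁ = 2.05

Secant formula: x_{n+1} = x_n - f(x_n)(x_n - x_{n-1})/(f(x_n) - f(x_{n-1}))

Iteration 1:
  f(0.330000) = -0.893066
  f(2.050000) = 0.819093
  x_2 = 2.050000 - 0.819093×(2.050000 - 0.330000)/(0.819093 - (-0.893066))
       = 1.227156
Iteration 2:
  f(2.050000) = 0.819093
  f(1.227156) = 0.155409
  x_3 = 1.227156 - 0.155409×(1.227156 - 2.050000)/(0.155409 - 0.819093)
       = 1.034477
Iteration 3:
  f(1.227156) = 0.155409
  f(1.034477) = -0.110768
  x_4 = 1.034477 - (-0.110768)×(1.034477 - 1.227156)/(-0.110768 - 0.155409)
       = 1.114659
Iteration 4:
  f(1.034477) = -0.110768
  f(1.114659) = 0.000697
  x_5 = 1.114659 - 0.000697×(1.114659 - 1.034477)/(0.000697 - (-0.110768))
       = 1.114158
Iteration 5:
  f(1.114659) = 0.000697
  f(1.114158) = 0.000001
  x_6 = 1.114158 - 0.000001×(1.114158 - 1.114659)/(0.000001 - 0.000697)
       = 1.114157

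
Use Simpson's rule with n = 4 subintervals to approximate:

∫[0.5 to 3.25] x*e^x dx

f(x) = x*e^x
a = 0.5, b = 3.25, n = 4
h = (b - a)/n = 0.687500

Simpson's rule: (h/3)[f(x₀) + 4f(x₁) + 2f(x₂) + ... + f(xₙ)]

x_0 = 0.5000, f(x_0) = 0.824361, coefficient = 1
x_1 = 1.1875, f(x_1) = 3.893663, coefficient = 4
x_2 = 1.8750, f(x_2) = 12.226536, coefficient = 2
x_3 = 2.5625, f(x_3) = 33.231006, coefficient = 4
x_4 = 3.2500, f(x_4) = 83.818605, coefficient = 1

I ≈ (0.687500/3) × 257.594710 = 59.032121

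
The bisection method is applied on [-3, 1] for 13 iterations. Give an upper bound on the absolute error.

Bisection error bound: |error| ≤ (b-a)/2^n
|error| ≤ (1 - (-3))/2^13 = 4/2^13
|error| ≤ 0.0004882812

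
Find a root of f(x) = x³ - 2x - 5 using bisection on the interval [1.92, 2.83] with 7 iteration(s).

f(x) = x³ - 2x - 5
Initial interval: [1.92, 2.83]

Iteration 1:
  c_1 = (1.920000 + 2.830000)/2 = 2.375000
  f(c_1) = f(2.375000) = 3.646484
  f(a) × f(c) < 0, new interval: [1.920000, 2.375000]
Iteration 2:
  c_2 = (1.920000 + 2.375000)/2 = 2.147500
  f(c_2) = f(2.147500) = 0.608747
  f(a) × f(c) < 0, new interval: [1.920000, 2.147500]
Iteration 3:
  c_3 = (1.920000 + 2.147500)/2 = 2.033750
  f(c_3) = f(2.033750) = -0.655627
  f(a) × f(c) ≥ 0, new interval: [2.033750, 2.147500]
Iteration 4:
  c_4 = (2.033750 + 2.147500)/2 = 2.090625
  f(c_4) = f(2.090625) = -0.043728
  f(a) × f(c) ≥ 0, new interval: [2.090625, 2.147500]
Iteration 5:
  c_5 = (2.090625 + 2.147500)/2 = 2.119063
  f(c_5) = f(2.119063) = 0.277368
  f(a) × f(c) < 0, new interval: [2.090625, 2.119063]
Iteration 6:
  c_6 = (2.090625 + 2.119063)/2 = 2.104844
  f(c_6) = f(2.104844) = 0.115543
  f(a) × f(c) < 0, new interval: [2.090625, 2.104844]
Iteration 7:
  c_7 = (2.090625 + 2.104844)/2 = 2.097734
  f(c_7) = f(2.097734) = 0.035589
  f(a) × f(c) < 0, new interval: [2.090625, 2.097734]

After 7 iteration(s), the approximation is c_7 = 2.097734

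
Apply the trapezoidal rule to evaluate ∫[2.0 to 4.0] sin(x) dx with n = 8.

f(x) = sin(x)
a = 2.0, b = 4.0, n = 8
h = (b - a)/n = 0.250000

Trapezoidal rule: (h/2)[f(x₀) + 2f(x₁) + 2f(x₂) + ... + f(xₙ)]

x_0 = 2.0000, f(x_0) = 0.909297, coefficient = 1
x_1 = 2.2500, f(x_1) = 0.778073, coefficient = 2
x_2 = 2.5000, f(x_2) = 0.598472, coefficient = 2
x_3 = 2.7500, f(x_3) = 0.381661, coefficient = 2
x_4 = 3.0000, f(x_4) = 0.141120, coefficient = 2
x_5 = 3.2500, f(x_5) = -0.108195, coefficient = 2
x_6 = 3.5000, f(x_6) = -0.350783, coefficient = 2
x_7 = 3.7500, f(x_7) = -0.571561, coefficient = 2
x_8 = 4.0000, f(x_8) = -0.756802, coefficient = 1

I ≈ (0.250000/2) × 1.890068 = 0.236259
Exact value: 0.237497
Error: 0.001238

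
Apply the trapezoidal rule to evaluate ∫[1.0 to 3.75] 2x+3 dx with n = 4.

f(x) = 2x+3
a = 1.0, b = 3.75, n = 4
h = (b - a)/n = 0.687500

Trapezoidal rule: (h/2)[f(x₀) + 2f(x₁) + 2f(x₂) + ... + f(xₙ)]

x_0 = 1.0000, f(x_0) = 5.000000, coefficient = 1
x_1 = 1.6875, f(x_1) = 6.375000, coefficient = 2
x_2 = 2.3750, f(x_2) = 7.750000, coefficient = 2
x_3 = 3.0625, f(x_3) = 9.125000, coefficient = 2
x_4 = 3.7500, f(x_4) = 10.500000, coefficient = 1

I ≈ (0.687500/2) × 62.000000 = 21.312500
Exact value: 21.312500
Error: 0.000000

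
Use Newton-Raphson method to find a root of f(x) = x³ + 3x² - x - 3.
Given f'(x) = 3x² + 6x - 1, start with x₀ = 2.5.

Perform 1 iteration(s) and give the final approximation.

f(x) = x³ + 3x² - x - 3
f'(x) = 3x² + 6x - 1
x₀ = 2.5

Newton-Raphson formula: x_{n+1} = x_n - f(x_n)/f'(x_n)

Iteration 1:
  f(2.500000) = 28.875000
  f'(2.500000) = 32.750000
  x_1 = 2.500000 - 28.875000/32.750000 = 1.618321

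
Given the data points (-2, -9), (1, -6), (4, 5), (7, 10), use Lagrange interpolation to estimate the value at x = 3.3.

Lagrange interpolation formula:
P(x) = Σ yᵢ × Lᵢ(x)
where Lᵢ(x) = Π_{j≠i} (x - xⱼ)/(xᵢ - xⱼ)

L_0(3.3) = (3.3 - 1)/(-2 - 1) × (3.3 - 4)/(-2 - 4) × (3.3 - 7)/(-2 - 7) = -0.036772
L_1(3.3) = (3.3 - (-2))/(1 - (-2)) × (3.3 - 4)/(1 - 4) × (3.3 - 7)/(1 - 7) = 0.254204
L_2(3.3) = (3.3 - (-2))/(4 - (-2)) × (3.3 - 1)/(4 - 1) × (3.3 - 7)/(4 - 7) = 0.835241
L_3(3.3) = (3.3 - (-2))/(7 - (-2)) × (3.3 - 1)/(7 - 1) × (3.3 - 4)/(7 - 4) = -0.052673

P(3.3) = (-9)×L_0(3.3) + (-6)×L_1(3.3) + 5×L_2(3.3) + 10×L_3(3.3)
P(3.3) = 2.455198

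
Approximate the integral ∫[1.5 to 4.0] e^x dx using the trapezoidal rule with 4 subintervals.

f(x) = e^x
a = 1.5, b = 4.0, n = 4
h = (b - a)/n = 0.625000

Trapezoidal rule: (h/2)[f(x₀) + 2f(x₁) + 2f(x₂) + ... + f(xₙ)]

x_0 = 1.5000, f(x_0) = 4.481689, coefficient = 1
x_1 = 2.1250, f(x_1) = 8.372897, coefficient = 2
x_2 = 2.7500, f(x_2) = 15.642632, coefficient = 2
x_3 = 3.3750, f(x_3) = 29.224284, coefficient = 2
x_4 = 4.0000, f(x_4) = 54.598150, coefficient = 1

I ≈ (0.625000/2) × 165.559465 = 51.737333
Exact value: 50.116461
Error: 1.620872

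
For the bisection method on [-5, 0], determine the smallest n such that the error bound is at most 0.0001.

We need (b-a)/2^n ≤ 0.0001
(0 - (-5))/2^n ≤ 0.0001
5/2^n ≤ 0.0001
2^n ≥ 50000
n ≥ log₂(50000) = 15.61
n ≥ 16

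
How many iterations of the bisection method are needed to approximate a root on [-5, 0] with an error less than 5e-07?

We need (b-a)/2^n ≤ 5e-07
(0 - (-5))/2^n ≤ 5e-07
5/2^n ≤ 5e-07
2^n ≥ 10000000
n ≥ log₂(10000000) = 23.25
n ≥ 24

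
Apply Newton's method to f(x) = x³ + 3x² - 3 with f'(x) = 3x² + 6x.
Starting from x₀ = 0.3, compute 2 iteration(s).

f(x) = x³ + 3x² - 3
f'(x) = 3x² + 6x
x₀ = 0.3

Newton-Raphson formula: x_{n+1} = x_n - f(x_n)/f'(x_n)

Iteration 1:
  f(0.300000) = -2.703000
  f'(0.300000) = 2.070000
  x_1 = 0.300000 - (-2.703000)/2.070000 = 1.605797
Iteration 2:
  f(1.605797) = 8.876436
  f'(1.605797) = 17.370536
  x_2 = 1.605797 - 8.876436/17.370536 = 1.094792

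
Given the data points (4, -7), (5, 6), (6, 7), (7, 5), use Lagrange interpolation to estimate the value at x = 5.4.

Lagrange interpolation formula:
P(x) = Σ yᵢ × Lᵢ(x)
where Lᵢ(x) = Π_{j≠i} (x - xⱼ)/(xᵢ - xⱼ)

L_0(5.4) = (5.4 - 5)/(4 - 5) × (5.4 - 6)/(4 - 6) × (5.4 - 7)/(4 - 7) = -0.064000
L_1(5.4) = (5.4 - 4)/(5 - 4) × (5.4 - 6)/(5 - 6) × (5.4 - 7)/(5 - 7) = 0.672000
L_2(5.4) = (5.4 - 4)/(6 - 4) × (5.4 - 5)/(6 - 5) × (5.4 - 7)/(6 - 7) = 0.448000
L_3(5.4) = (5.4 - 4)/(7 - 4) × (5.4 - 5)/(7 - 5) × (5.4 - 6)/(7 - 6) = -0.056000

P(5.4) = (-7)×L_0(5.4) + 6×L_1(5.4) + 7×L_2(5.4) + 5×L_3(5.4)
P(5.4) = 7.336000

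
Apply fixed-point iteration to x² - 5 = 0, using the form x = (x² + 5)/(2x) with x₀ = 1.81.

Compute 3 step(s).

Equation: x² - 5 = 0
Fixed-point form: x = (x² + 5)/(2x)
x₀ = 1.81

x_1 = g(1.810000) = 2.286215
x_2 = g(2.286215) = 2.236618
x_3 = g(2.236618) = 2.236068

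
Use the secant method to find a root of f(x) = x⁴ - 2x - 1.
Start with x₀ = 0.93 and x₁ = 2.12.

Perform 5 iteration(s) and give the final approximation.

f(x) = x⁴ - 2x - 1
x₀ = 0.93, x₁ = 2.12

Secant formula: x_{n+1} = x_n - f(x_n)(x_n - x_{n-1})/(f(x_n) - f(x_{n-1}))

Iteration 1:
  f(0.930000) = -2.111948
  f(2.120000) = 14.959631
  x_2 = 2.120000 - 14.959631×(2.120000 - 0.930000)/(14.959631 - (-2.111948))
       = 1.077216
Iteration 2:
  f(2.120000) = 14.959631
  f(1.077216) = -1.807916
  x_3 = 1.077216 - (-1.807916)×(1.077216 - 2.120000)/(-1.807916 - 14.959631)
       = 1.189652
Iteration 3:
  f(1.077216) = -1.807916
  f(1.189652) = -1.376310
  x_4 = 1.189652 - (-1.376310)×(1.189652 - 1.077216)/(-1.376310 - (-1.807916))
       = 1.548188
Iteration 4:
  f(1.189652) = -1.376310
  f(1.548188) = 1.648682
  x_5 = 1.548188 - 1.648682×(1.548188 - 1.189652)/(1.648682 - (-1.376310))
       = 1.352778
Iteration 5:
  f(1.548188) = 1.648682
  f(1.352778) = -0.356623
  x_6 = 1.352778 - (-0.356623)×(1.352778 - 1.548188)/(-0.356623 - 1.648682)
       = 1.387530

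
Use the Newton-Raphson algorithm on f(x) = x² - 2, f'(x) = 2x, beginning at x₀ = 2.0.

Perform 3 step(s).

f(x) = x² - 2
f'(x) = 2x
x₀ = 2.0

Newton-Raphson formula: x_{n+1} = x_n - f(x_n)/f'(x_n)

Iteration 1:
  f(2.000000) = 2.000000
  f'(2.000000) = 4.000000
  x_1 = 2.000000 - 2.000000/4.000000 = 1.500000
Iteration 2:
  f(1.500000) = 0.250000
  f'(1.500000) = 3.000000
  x_2 = 1.500000 - 0.250000/3.000000 = 1.416667
Iteration 3:
  f(1.416667) = 0.006944
  f'(1.416667) = 2.833333
  x_3 = 1.416667 - 0.006944/2.833333 = 1.414216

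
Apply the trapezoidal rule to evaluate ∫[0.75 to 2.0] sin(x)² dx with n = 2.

f(x) = sin(x)²
a = 0.75, b = 2.0, n = 2
h = (b - a)/n = 0.625000

Trapezoidal rule: (h/2)[f(x₀) + 2f(x₁) + 2f(x₂) + ... + f(xₙ)]

x_0 = 0.7500, f(x_0) = 0.464631, coefficient = 1
x_1 = 1.3750, f(x_1) = 0.962151, coefficient = 2
x_2 = 2.0000, f(x_2) = 0.826822, coefficient = 1

I ≈ (0.625000/2) × 3.215756 = 1.004924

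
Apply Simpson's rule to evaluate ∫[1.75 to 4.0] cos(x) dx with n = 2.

f(x) = cos(x)
a = 1.75, b = 4.0, n = 2
h = (b - a)/n = 1.125000

Simpson's rule: (h/3)[f(x₀) + 4f(x₁) + 2f(x₂) + ... + f(xₙ)]

x_0 = 1.7500, f(x_0) = -0.178246, coefficient = 1
x_1 = 2.8750, f(x_1) = -0.964674, coefficient = 4
x_2 = 4.0000, f(x_2) = -0.653644, coefficient = 1

I ≈ (1.125000/3) × -4.690586 = -1.758970
Exact value: -1.740788
Error: 0.018181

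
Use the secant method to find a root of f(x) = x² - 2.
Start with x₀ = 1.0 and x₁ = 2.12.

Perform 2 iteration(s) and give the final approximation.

f(x) = x² - 2
x₀ = 1.0, x₁ = 2.12

Secant formula: x_{n+1} = x_n - f(x_n)(x_n - x_{n-1})/(f(x_n) - f(x_{n-1}))

Iteration 1:
  f(1.000000) = -1.000000
  f(2.120000) = 2.494400
  x_2 = 2.120000 - 2.494400×(2.120000 - 1.000000)/(2.494400 - (-1.000000))
       = 1.320513
Iteration 2:
  f(2.120000) = 2.494400
  f(1.320513) = -0.256246
  x_3 = 1.320513 - (-0.256246)×(1.320513 - 2.120000)/(-0.256246 - 2.494400)
       = 1.394992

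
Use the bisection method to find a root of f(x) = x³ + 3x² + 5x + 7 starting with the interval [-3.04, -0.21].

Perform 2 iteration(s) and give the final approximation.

f(x) = x³ + 3x² + 5x + 7
Initial interval: [-3.04, -0.21]

Iteration 1:
  c_1 = (-3.040000 + (-0.210000))/2 = -1.625000
  f(c_1) = f(-1.625000) = 2.505859
  f(a) × f(c) < 0, new interval: [-3.040000, -1.625000]
Iteration 2:
  c_2 = (-3.040000 + (-1.625000))/2 = -2.332500
  f(c_2) = f(-2.332500) = -1.030929
  f(a) × f(c) ≥ 0, new interval: [-2.332500, -1.625000]

After 2 iteration(s), the approximation is c_2 = -2.332500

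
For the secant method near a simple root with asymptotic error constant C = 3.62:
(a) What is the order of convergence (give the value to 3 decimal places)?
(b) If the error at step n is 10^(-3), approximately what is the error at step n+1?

(a) Secant method has superlinear convergence with order φ = (1+√5)/2 ≈ 1.618.
    This means |e_{n+1}| ≈ C|e_n|^1.618.

(b) With |e_n| = 10^(-3) and C = 3.62:
    |e_{n+1}| ≈ 3.62 × (10^(-3))^1.618 = 3.62 × 10^(-4.85)

(a) ≈ 1.618 (golden ratio); (b) |e_{n+1}| ≈ 5.065e-05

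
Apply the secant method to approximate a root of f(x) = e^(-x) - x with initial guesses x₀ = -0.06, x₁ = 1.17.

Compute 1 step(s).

f(x) = e^(-x) - x
x₀ = -0.06, x₁ = 1.17

Secant formula: x_{n+1} = x_n - f(x_n)(x_n - x_{n-1})/(f(x_n) - f(x_{n-1}))

Iteration 1:
  f(-0.060000) = 1.121837
  f(1.170000) = -0.859633
  x_2 = 1.170000 - (-0.859633)×(1.170000 - (-0.060000))/(-0.859633 - 1.121837)
       = 0.636382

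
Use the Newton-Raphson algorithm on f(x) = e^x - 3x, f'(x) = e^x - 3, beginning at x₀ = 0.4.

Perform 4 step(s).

f(x) = e^x - 3x
f'(x) = e^x - 3
x₀ = 0.4

Newton-Raphson formula: x_{n+1} = x_n - f(x_n)/f'(x_n)

Iteration 1:
  f(0.400000) = 0.291825
  f'(0.400000) = -1.508175
  x_1 = 0.400000 - 0.291825/(-1.508175) = 0.593495
Iteration 2:
  f(0.593495) = 0.029819
  f'(0.593495) = -1.189695
  x_2 = 0.593495 - 0.029819/(-1.189695) = 0.618560
Iteration 3:
  f(0.618560) = 0.000573
  f'(0.618560) = -1.143747
  x_3 = 0.618560 - 0.000573/(-1.143747) = 0.619061
Iteration 4:
  f(0.619061) = 0.000000
  f'(0.619061) = -1.142817
  x_4 = 0.619061 - 0.000000/(-1.142817) = 0.619061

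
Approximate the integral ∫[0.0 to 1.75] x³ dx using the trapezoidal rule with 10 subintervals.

f(x) = x³
a = 0.0, b = 1.75, n = 10
h = (b - a)/n = 0.175000

Trapezoidal rule: (h/2)[f(x₀) + 2f(x₁) + 2f(x₂) + ... + f(xₙ)]

x_0 = 0.0000, f(x_0) = 0.000000, coefficient = 1
x_1 = 0.1750, f(x_1) = 0.005359, coefficient = 2
x_2 = 0.3500, f(x_2) = 0.042875, coefficient = 2
x_3 = 0.5250, f(x_3) = 0.144703, coefficient = 2
x_4 = 0.7000, f(x_4) = 0.343000, coefficient = 2
x_5 = 0.8750, f(x_5) = 0.669922, coefficient = 2
x_6 = 1.0500, f(x_6) = 1.157625, coefficient = 2
x_7 = 1.2250, f(x_7) = 1.838266, coefficient = 2
x_8 = 1.4000, f(x_8) = 2.744000, coefficient = 2
x_9 = 1.5750, f(x_9) = 3.906984, coefficient = 2
x_10 = 1.7500, f(x_10) = 5.359375, coefficient = 1

I ≈ (0.175000/2) × 27.064844 = 2.368174
Exact value: 2.344727
Error: 0.023447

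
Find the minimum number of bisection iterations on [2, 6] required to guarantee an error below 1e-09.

We need (b-a)/2^n ≤ 1e-09
(6 - 2)/2^n ≤ 1e-09
4/2^n ≤ 1e-09
2^n ≥ 4000000000
n ≥ log₂(4000000000) = 31.90
n ≥ 32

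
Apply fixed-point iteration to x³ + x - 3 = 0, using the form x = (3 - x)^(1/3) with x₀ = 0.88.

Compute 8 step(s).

Equation: x³ + x - 3 = 0
Fixed-point form: x = (3 - x)^(1/3)
x₀ = 0.88

x_1 = g(0.880000) = 1.284632
x_2 = g(1.284632) = 1.197069
x_3 = g(1.197069) = 1.217100
x_4 = g(1.217100) = 1.212576
x_5 = g(1.212576) = 1.213601
x_6 = g(1.213601) = 1.213369
x_7 = g(1.213369) = 1.213421
x_8 = g(1.213421) = 1.213409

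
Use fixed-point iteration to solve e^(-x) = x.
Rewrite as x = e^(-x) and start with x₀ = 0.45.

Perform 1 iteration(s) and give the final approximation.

Equation: e^(-x) = x
Fixed-point form: x = e^(-x)
x₀ = 0.45

x_1 = g(0.450000) = 0.637628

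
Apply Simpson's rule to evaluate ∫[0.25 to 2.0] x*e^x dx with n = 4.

f(x) = x*e^x
a = 0.25, b = 2.0, n = 4
h = (b - a)/n = 0.437500

Simpson's rule: (h/3)[f(x₀) + 4f(x₁) + 2f(x₂) + ... + f(xₙ)]

x_0 = 0.2500, f(x_0) = 0.321006, coefficient = 1
x_1 = 0.6875, f(x_1) = 1.367257, coefficient = 4
x_2 = 1.1250, f(x_2) = 3.465244, coefficient = 2
x_3 = 1.5625, f(x_3) = 7.454271, coefficient = 4
x_4 = 2.0000, f(x_4) = 14.778112, coefficient = 1

I ≈ (0.437500/3) × 57.315717 = 8.358542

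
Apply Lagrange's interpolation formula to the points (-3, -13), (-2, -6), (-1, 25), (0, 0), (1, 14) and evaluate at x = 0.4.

Lagrange interpolation formula:
P(x) = Σ yᵢ × Lᵢ(x)
where Lᵢ(x) = Π_{j≠i} (x - xⱼ)/(xᵢ - xⱼ)

L_0(0.4) = (0.4 - (-2))/(-3 - (-2)) × (0.4 - (-1))/(-3 - (-1)) × (0.4 - 0)/(-3 - 0) × (0.4 - 1)/(-3 - 1) = -0.033600
L_1(0.4) = (0.4 - (-3))/(-2 - (-3)) × (0.4 - (-1))/(-2 - (-1)) × (0.4 - 0)/(-2 - 0) × (0.4 - 1)/(-2 - 1) = 0.190400
L_2(0.4) = (0.4 - (-3))/(-1 - (-3)) × (0.4 - (-2))/(-1 - (-2)) × (0.4 - 0)/(-1 - 0) × (0.4 - 1)/(-1 - 1) = -0.489600
L_3(0.4) = (0.4 - (-3))/(0 - (-3)) × (0.4 - (-2))/(0 - (-2)) × (0.4 - (-1))/(0 - (-1)) × (0.4 - 1)/(0 - 1) = 1.142400
L_4(0.4) = (0.4 - (-3))/(1 - (-3)) × (0.4 - (-2))/(1 - (-2)) × (0.4 - (-1))/(1 - (-1)) × (0.4 - 0)/(1 - 0) = 0.190400

P(0.4) = (-13)×L_0(0.4) + (-6)×L_1(0.4) + 25×L_2(0.4) + 0×L_3(0.4) + 14×L_4(0.4)
P(0.4) = -10.280000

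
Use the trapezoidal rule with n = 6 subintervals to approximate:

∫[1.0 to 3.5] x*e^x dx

f(x) = x*e^x
a = 1.0, b = 3.5, n = 6
h = (b - a)/n = 0.416667

Trapezoidal rule: (h/2)[f(x₀) + 2f(x₁) + 2f(x₂) + ... + f(xₙ)]

x_0 = 1.0000, f(x_0) = 2.718282, coefficient = 1
x_1 = 1.4167, f(x_1) = 5.841417, coefficient = 2
x_2 = 1.8333, f(x_2) = 11.466952, coefficient = 2
x_3 = 2.2500, f(x_3) = 21.347406, coefficient = 2
x_4 = 2.6667, f(x_4) = 38.378443, coefficient = 2
x_5 = 3.0833, f(x_5) = 67.312409, coefficient = 2
x_6 = 3.5000, f(x_6) = 115.904082, coefficient = 1

I ≈ (0.416667/2) × 407.315615 = 84.857420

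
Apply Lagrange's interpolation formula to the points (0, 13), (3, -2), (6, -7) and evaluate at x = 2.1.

Lagrange interpolation formula:
P(x) = Σ yᵢ × Lᵢ(x)
where Lᵢ(x) = Π_{j≠i} (x - xⱼ)/(xᵢ - xⱼ)

L_0(2.1) = (2.1 - 3)/(0 - 3) × (2.1 - 6)/(0 - 6) = 0.195000
L_1(2.1) = (2.1 - 0)/(3 - 0) × (2.1 - 6)/(3 - 6) = 0.910000
L_2(2.1) = (2.1 - 0)/(6 - 0) × (2.1 - 3)/(6 - 3) = -0.105000

P(2.1) = 13×L_0(2.1) + (-2)×L_1(2.1) + (-7)×L_2(2.1)
P(2.1) = 1.450000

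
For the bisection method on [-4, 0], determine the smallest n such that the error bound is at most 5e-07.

We need (b-a)/2^n ≤ 5e-07
(0 - (-4))/2^n ≤ 5e-07
4/2^n ≤ 5e-07
2^n ≥ 8000000
n ≥ log₂(8000000) = 22.93
n ≥ 23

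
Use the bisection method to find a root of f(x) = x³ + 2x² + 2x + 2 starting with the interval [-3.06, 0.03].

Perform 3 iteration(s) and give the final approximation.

f(x) = x³ + 2x² + 2x + 2
Initial interval: [-3.06, 0.03]

Iteration 1:
  c_1 = (-3.060000 + 0.030000)/2 = -1.515000
  f(c_1) = f(-1.515000) = 0.083184
  f(a) × f(c) < 0, new interval: [-3.060000, -1.515000]
Iteration 2:
  c_2 = (-3.060000 + (-1.515000))/2 = -2.287500
  f(c_2) = f(-2.287500) = -4.079389
  f(a) × f(c) ≥ 0, new interval: [-2.287500, -1.515000]
Iteration 3:
  c_3 = (-2.287500 + (-1.515000))/2 = -1.901250
  f(c_3) = f(-1.901250) = -1.445543
  f(a) × f(c) ≥ 0, new interval: [-1.901250, -1.515000]

After 3 iteration(s), the approximation is c_3 = -1.901250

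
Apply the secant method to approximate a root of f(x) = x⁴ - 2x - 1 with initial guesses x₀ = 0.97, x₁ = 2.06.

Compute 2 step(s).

f(x) = x⁴ - 2x - 1
x₀ = 0.97, x₁ = 2.06

Secant formula: x_{n+1} = x_n - f(x_n)(x_n - x_{n-1})/(f(x_n) - f(x_{n-1}))

Iteration 1:
  f(0.970000) = -2.054707
  f(2.060000) = 12.888141
  x_2 = 2.060000 - 12.888141×(2.060000 - 0.970000)/(12.888141 - (-2.054707))
       = 1.119880
Iteration 2:
  f(2.060000) = 12.888141
  f(1.119880) = -1.666916
  x_3 = 1.119880 - (-1.666916)×(1.119880 - 2.060000)/(-1.666916 - 12.888141)
       = 1.227547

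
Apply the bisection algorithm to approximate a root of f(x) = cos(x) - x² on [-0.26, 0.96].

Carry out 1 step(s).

f(x) = cos(x) - x²
Initial interval: [-0.26, 0.96]

Iteration 1:
  c_1 = (-0.260000 + 0.960000)/2 = 0.350000
  f(c_1) = f(0.350000) = 0.816873
  f(a) × f(c) ≥ 0, new interval: [0.350000, 0.960000]

After 1 iteration(s), the approximation is c_1 = 0.350000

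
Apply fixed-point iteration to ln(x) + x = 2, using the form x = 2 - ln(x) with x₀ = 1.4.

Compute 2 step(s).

Equation: ln(x) + x = 2
Fixed-point form: x = 2 - ln(x)
x₀ = 1.4

x_1 = g(1.400000) = 1.663528
x_2 = g(1.663528) = 1.491059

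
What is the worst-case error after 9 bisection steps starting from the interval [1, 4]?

Bisection error bound: |error| ≤ (b-a)/2^n
|error| ≤ (4 - 1)/2^9 = 3/2^9
|error| ≤ 0.0058593750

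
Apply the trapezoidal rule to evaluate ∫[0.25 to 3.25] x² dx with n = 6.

f(x) = x²
a = 0.25, b = 3.25, n = 6
h = (b - a)/n = 0.500000

Trapezoidal rule: (h/2)[f(x₀) + 2f(x₁) + 2f(x₂) + ... + f(xₙ)]

x_0 = 0.2500, f(x_0) = 0.062500, coefficient = 1
x_1 = 0.7500, f(x_1) = 0.562500, coefficient = 2
x_2 = 1.2500, f(x_2) = 1.562500, coefficient = 2
x_3 = 1.7500, f(x_3) = 3.062500, coefficient = 2
x_4 = 2.2500, f(x_4) = 5.062500, coefficient = 2
x_5 = 2.7500, f(x_5) = 7.562500, coefficient = 2
x_6 = 3.2500, f(x_6) = 10.562500, coefficient = 1

I ≈ (0.500000/2) × 46.250000 = 11.562500
Exact value: 11.437500
Error: 0.125000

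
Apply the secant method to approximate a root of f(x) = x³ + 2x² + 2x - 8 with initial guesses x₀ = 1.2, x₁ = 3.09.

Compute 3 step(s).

f(x) = x³ + 2x² + 2x - 8
x₀ = 1.2, x₁ = 3.09

Secant formula: x_{n+1} = x_n - f(x_n)(x_n - x_{n-1})/(f(x_n) - f(x_{n-1}))

Iteration 1:
  f(1.200000) = -0.992000
  f(3.090000) = 46.779829
  x_2 = 3.090000 - 46.779829×(3.090000 - 1.200000)/(46.779829 - (-0.992000))
       = 1.239247
Iteration 2:
  f(3.090000) = 46.779829
  f(1.239247) = -0.546892
  x_3 = 1.239247 - (-0.546892)×(1.239247 - 3.090000)/(-0.546892 - 46.779829)
       = 1.260633
Iteration 3:
  f(1.239247) = -0.546892
  f(1.260633) = -0.296947
  x_4 = 1.260633 - (-0.296947)×(1.260633 - 1.239247)/(-0.296947 - (-0.546892))
       = 1.286042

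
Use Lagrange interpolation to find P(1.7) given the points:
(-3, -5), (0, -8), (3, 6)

Lagrange interpolation formula:
P(x) = Σ yᵢ × Lᵢ(x)
where Lᵢ(x) = Π_{j≠i} (x - xⱼ)/(xᵢ - xⱼ)

L_0(1.7) = (1.7 - 0)/(-3 - 0) × (1.7 - 3)/(-3 - 3) = -0.122778
L_1(1.7) = (1.7 - (-3))/(0 - (-3)) × (1.7 - 3)/(0 - 3) = 0.678889
L_2(1.7) = (1.7 - (-3))/(3 - (-3)) × (1.7 - 0)/(3 - 0) = 0.443889

P(1.7) = (-5)×L_0(1.7) + (-8)×L_1(1.7) + 6×L_2(1.7)
P(1.7) = -2.153889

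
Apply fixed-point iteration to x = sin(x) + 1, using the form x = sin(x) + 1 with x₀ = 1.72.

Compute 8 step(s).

Equation: x = sin(x) + 1
Fixed-point form: x = sin(x) + 1
x₀ = 1.72

x_1 = g(1.720000) = 1.988890
x_2 = g(1.988890) = 1.913865
x_3 = g(1.913865) = 1.941727
x_4 = g(1.941727) = 1.931990
x_5 = g(1.931990) = 1.935476
x_6 = g(1.935476) = 1.934238
x_7 = g(1.934238) = 1.934679
x_8 = g(1.934679) = 1.934522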